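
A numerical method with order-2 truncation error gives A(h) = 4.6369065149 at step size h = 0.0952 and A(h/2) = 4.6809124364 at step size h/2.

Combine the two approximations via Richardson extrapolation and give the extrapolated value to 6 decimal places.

4.695581

Leading term ∝ h^2; use weight 4 = 2^2.
Top: 4(4.6809124364) − (4.6369065149) = 14.0867432307
Divide by 2^2 − 1 = 3.
Result: 4.6955810769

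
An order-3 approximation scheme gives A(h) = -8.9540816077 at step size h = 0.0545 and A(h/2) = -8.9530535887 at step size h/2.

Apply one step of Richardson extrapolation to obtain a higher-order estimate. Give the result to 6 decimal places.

r = 3: numerator weight 8, denominator 7.
8·(-8.9530535887) − (-8.9540816077) = -62.6703471019
(8·(-8.9530535887) − (-8.9540816077))/(8 − 1) = -8.9529067288

-8.952907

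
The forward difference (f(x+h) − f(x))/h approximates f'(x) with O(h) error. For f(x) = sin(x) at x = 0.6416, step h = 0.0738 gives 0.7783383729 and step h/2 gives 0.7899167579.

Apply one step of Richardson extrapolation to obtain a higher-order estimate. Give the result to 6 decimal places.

r = 1, so 2^r = 2.
Difference of the inputs: 0.7899167579 − 0.7783383729 = 0.0115783850
Correction (A(h/2) − A(h))/(2 − 1) = 0.0115783850/1 = 0.0115783850
R = A(h/2) + (A(h/2) − A(h))/1 = 0.7899167579 + 0.0115783850 = 0.8014951429

0.801495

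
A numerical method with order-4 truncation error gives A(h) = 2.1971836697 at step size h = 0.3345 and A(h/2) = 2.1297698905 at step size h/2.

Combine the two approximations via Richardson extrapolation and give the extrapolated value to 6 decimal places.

2.125276

Method order is 4; weight 2^4 = 16.
A(h/2) − A(h) = 2.1297698905 − 2.1971836697 = -0.0674137792
Divide by 2^4 − 1 = 15: (-0.0674137792)/15 = -0.0044942519
R = 2.1297698905 − 0.0044942519 = 2.1252756386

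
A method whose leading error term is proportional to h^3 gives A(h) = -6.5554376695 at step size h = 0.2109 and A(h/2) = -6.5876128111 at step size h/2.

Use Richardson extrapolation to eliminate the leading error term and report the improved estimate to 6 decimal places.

-6.592209

Order 3 gives 2^r = 8 and 2^r − 1 = 7.
8 × (-6.5876128111) = -52.7009024888; subtract (-6.5554376695) → -46.1454648193
Denominator 8 − 1 = 7.
Result: -6.5922092599
Shift from A(h/2): −0.0045964488.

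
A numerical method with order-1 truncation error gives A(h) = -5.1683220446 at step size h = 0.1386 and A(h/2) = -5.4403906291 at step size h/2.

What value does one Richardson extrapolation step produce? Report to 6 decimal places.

The method has order 1: 2^1 = 2.
Top: 2(-5.4403906291) − (-5.1683220446) = -5.7124592136
R = (-5.7124592136)/1 = -5.7124592136
Correction |R − A(h/2)| = 2.721e-01; gap |A(h/2) − A(h)| = 2.721e-01.

-5.712459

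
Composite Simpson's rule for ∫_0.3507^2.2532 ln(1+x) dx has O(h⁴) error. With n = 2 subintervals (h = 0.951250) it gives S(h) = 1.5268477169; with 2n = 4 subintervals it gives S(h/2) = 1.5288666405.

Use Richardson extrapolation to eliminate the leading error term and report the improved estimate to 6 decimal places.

r = 4, so 2^r = 16.
A(h/2) − A(h) = 1.5288666405 − 1.5268477169 = 0.0020189236
Correction (A(h/2) − A(h))/(16 − 1) = 0.0020189236/15 = 0.0001345949
R = A(h/2) + (A(h/2) − A(h))/15 = 1.5288666405 + 0.0001345949 = 1.5290012354
Gap between inputs: 2.019e-03; correction applied: +0.0001345949.

1.529001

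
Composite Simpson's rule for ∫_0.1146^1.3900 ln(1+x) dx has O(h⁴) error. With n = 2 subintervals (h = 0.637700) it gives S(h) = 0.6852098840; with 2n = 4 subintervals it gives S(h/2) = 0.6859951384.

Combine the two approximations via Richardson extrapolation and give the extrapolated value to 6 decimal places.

0.686047

Leading term ∝ h^4; use weight 16 = 2^4.
16*0.6859951384 = 10.9759222144; 10.9759222144 − 0.6852098840 = 10.2907123304
Extrapolated: 10.2907123304 / 15 = 0.6860474887
Correction |R − A(h/2)| = 5.235e-05; gap |A(h/2) − A(h)| = 7.853e-04.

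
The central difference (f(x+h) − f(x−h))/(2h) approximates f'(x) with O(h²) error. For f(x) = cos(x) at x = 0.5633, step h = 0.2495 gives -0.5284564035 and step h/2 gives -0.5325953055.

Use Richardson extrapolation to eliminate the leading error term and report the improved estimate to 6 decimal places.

Leading term ∝ h^2; use weight 4 = 2^2.
2^2 × A(h/2) = -2.1303812220; minus A(h) gives -1.6019248185.
Denominator 4 − 1 = 3.
(4 × (-0.5325953055) − (-0.5284564035))/(4 − 1) = -0.5339749395

-0.533975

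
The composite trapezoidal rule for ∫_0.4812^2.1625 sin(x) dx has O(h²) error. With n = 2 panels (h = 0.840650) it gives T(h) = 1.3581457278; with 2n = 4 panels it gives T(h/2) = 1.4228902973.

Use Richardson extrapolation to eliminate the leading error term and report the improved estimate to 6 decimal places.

1.444472

Error is O(h^2); halving h shrinks it by 2^2 = 4.
4·1.4228902973 = 5.6915611892; subtract 1.3581457278 → 4.3334154614
4.3334154614 ÷ 3 = 1.4444718205
Correction |R − A(h/2)| = 2.158e-02; gap |A(h/2) − A(h)| = 6.474e-02.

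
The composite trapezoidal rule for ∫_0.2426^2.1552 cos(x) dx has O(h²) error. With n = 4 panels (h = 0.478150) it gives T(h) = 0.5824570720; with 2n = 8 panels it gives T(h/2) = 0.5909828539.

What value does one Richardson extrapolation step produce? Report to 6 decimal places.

0.593825

The method has order 2: 2^2 = 4.
Top: 4(0.5909828539) − (0.5824570720) = 1.7814743436
Divide by 2^2 − 1 = 3.
Extrapolated: 1.7814743436 / 3 = 0.5938247812
Shift from A(h/2): +0.0028419273.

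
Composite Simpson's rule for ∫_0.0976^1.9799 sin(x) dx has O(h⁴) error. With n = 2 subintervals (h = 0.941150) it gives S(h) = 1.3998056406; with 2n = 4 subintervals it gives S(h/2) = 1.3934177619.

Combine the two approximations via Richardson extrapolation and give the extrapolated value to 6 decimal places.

r = 4: numerator weight 16, denominator 15.
16·1.3934177619 = 22.2946841904; 22.2946841904 − 1.3998056406 = 20.8948785498
(16·1.3934177619 − 1.3998056406)/(16 − 1) = 1.3929919033

1.392992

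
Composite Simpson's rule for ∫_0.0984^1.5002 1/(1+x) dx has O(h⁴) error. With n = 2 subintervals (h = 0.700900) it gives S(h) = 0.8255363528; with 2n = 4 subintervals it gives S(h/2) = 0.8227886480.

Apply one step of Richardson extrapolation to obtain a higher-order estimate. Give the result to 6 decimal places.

0.822605

With r = 4 the leading error scales as h^4, so the weight is 2^4 = 16.
Numerator 16×A(h/2) − A(h) = 16×0.8227886480 − 0.8255363528 = 12.3390820152
Divide by 2^4 − 1 = 15.
Extrapolated: 12.3390820152 / 15 = 0.8226054677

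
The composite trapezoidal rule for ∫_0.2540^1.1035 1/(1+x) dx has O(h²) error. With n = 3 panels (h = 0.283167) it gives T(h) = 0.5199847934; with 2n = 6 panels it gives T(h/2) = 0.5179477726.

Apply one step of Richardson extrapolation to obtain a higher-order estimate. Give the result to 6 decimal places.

r = 2: numerator weight 4, denominator 3.
4 × 0.5179477726 = 2.0717910904; subtract 0.5199847934 → 1.5518062970
1.5518062970 ÷ 3 = 0.5172687657

0.517269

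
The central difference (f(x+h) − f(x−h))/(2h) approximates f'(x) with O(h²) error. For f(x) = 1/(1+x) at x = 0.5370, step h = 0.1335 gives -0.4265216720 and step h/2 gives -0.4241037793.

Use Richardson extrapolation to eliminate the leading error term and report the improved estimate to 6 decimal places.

r = 2: numerator weight 4, denominator 3.
Difference of the inputs: -0.4241037793 − (-0.4265216720) = 0.0024178927
Divide by 2^2 − 1 = 3: 0.0024178927/3 = 0.0008059642
R = -0.4241037793 + 0.0008059642 = -0.4232978151
Correction |R − A(h/2)| = 8.060e-04; gap |A(h/2) − A(h)| = 2.418e-03.

-0.423298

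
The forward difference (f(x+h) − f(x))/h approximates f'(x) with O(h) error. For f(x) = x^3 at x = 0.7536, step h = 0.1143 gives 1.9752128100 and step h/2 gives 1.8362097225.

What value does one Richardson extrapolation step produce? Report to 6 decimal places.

r = 1: numerator weight 2, denominator 1.
2×1.8362097225 = 3.6724194450; subtract 1.9752128100 → 1.6972066350
(2×1.8362097225 − 1.9752128100)/(2 − 1) = 1.6972066350

1.697207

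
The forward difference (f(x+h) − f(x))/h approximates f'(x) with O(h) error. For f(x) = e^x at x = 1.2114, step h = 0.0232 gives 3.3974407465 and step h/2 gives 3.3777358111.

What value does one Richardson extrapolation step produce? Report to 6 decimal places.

With r = 1 the leading error scales as h^1, so the weight is 2^1 = 2.
2 × 3.3777358111 = 6.7554716222; subtract 3.3974407465 → 3.3580308757
Divide by 2^1 − 1 = 1.
R = 3.3580308757/1 = 3.3580308757

3.358031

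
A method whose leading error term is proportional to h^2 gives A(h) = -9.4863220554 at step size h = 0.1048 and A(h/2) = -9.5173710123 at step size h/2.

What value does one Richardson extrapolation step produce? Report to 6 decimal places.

Order 2 gives 2^r = 4 and 2^r − 1 = 3.
4·(-9.5173710123) = -38.0694840492; subtract (-9.4863220554) → -28.5831619938
R = (-28.5831619938)/3 = -9.5277206646
Correction |R − A(h/2)| = 1.035e-02; gap |A(h/2) − A(h)| = 3.105e-02.

-9.527721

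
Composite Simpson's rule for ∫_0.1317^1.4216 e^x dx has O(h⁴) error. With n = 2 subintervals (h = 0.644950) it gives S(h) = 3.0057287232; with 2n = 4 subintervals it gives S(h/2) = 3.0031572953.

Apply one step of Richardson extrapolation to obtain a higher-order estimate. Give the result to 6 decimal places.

3.002986

r = 4: numerator weight 16, denominator 15.
16 × 3.0031572953 − 3.0057287232 = 45.0447880016
45.0447880016 ÷ 15 = 3.0029858668
Shift from A(h/2): −0.0001714285.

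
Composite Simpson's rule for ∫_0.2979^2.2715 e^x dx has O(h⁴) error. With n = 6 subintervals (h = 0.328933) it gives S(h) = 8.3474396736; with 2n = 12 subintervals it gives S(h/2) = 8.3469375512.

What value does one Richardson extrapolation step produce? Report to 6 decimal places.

8.346904

Leading term ∝ h^4; use weight 16 = 2^4.
Numerator 16 × A(h/2) − A(h) = 16 × 8.3469375512 − 8.3474396736 = 125.2035611456
(16 × 8.3469375512 − 8.3474396736)/(16 − 1) = 8.3469040764
Correction |R − A(h/2)| = 3.347e-05; gap |A(h/2) − A(h)| = 5.021e-04.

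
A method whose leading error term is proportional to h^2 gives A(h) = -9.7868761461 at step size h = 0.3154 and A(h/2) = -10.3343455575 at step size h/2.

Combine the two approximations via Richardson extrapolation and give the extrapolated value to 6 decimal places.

-10.516835

Error is O(h^2); halving h shrinks it by 2^2 = 4.
Weighted: (-41.3373822300) − (-9.7868761461) = -31.5505060839
Extrapolated: (-31.5505060839) / 3 = -10.5168353613
Correction |R − A(h/2)| = 1.825e-01; gap |A(h/2) − A(h)| = 5.475e-01.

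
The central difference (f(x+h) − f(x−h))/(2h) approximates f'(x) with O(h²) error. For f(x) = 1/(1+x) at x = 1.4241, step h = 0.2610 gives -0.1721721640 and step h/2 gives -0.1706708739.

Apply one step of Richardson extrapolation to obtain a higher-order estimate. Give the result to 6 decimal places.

Error is O(h^2); halving h shrinks it by 2^2 = 4.
4 × (-0.1706708739) = -0.6826834956; (-0.6826834956) − (-0.1721721640) = -0.5105113316
(4 × (-0.1706708739) − (-0.1721721640))/(4 − 1) = -0.1701704439
Shift from A(h/2): +0.0005004300.

-0.170170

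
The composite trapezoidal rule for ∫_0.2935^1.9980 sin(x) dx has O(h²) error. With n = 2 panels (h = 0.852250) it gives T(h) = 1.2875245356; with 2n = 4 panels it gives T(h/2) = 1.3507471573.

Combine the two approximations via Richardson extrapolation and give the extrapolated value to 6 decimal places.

Order 2 gives 2^r = 4 and 2^r − 1 = 3.
Difference of the inputs: 1.3507471573 − 1.2875245356 = 0.0632226217
Divide by 2^2 − 1 = 3: 0.0632226217/3 = 0.0210742072
R = A(h/2) + (A(h/2) − A(h))/3 = 1.3507471573 + 0.0210742072 = 1.3718213645

1.371821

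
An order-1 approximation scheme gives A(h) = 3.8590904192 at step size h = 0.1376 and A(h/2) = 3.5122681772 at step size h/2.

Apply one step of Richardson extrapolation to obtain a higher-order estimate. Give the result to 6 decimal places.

With r = 1 the leading error scales as h^1, so the weight is 2^1 = 2.
2*3.5122681772 − 3.8590904192 = 3.1654459352
Extrapolated: 3.1654459352 / 1 = 3.1654459352
Correction |R − A(h/2)| = 3.468e-01; gap |A(h/2) − A(h)| = 3.468e-01.

3.165446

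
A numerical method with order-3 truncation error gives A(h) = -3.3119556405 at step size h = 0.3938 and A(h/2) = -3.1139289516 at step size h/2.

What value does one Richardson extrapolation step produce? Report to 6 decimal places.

Order 3 gives 2^r = 8 and 2^r − 1 = 7.
8 × (-3.1139289516) − (-3.3119556405) = -21.5994759723
(-21.5994759723) ÷ 7 = -3.0856394246
Shift from A(h/2): +0.0282895270.

-3.085639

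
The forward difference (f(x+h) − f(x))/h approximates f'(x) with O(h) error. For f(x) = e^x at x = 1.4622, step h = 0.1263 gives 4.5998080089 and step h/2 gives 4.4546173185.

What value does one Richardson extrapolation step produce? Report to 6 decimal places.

The method has order 1: 2^1 = 2.
2*4.4546173185 − 4.5998080089 = 4.3094266281
R = 4.3094266281/1 = 4.3094266281

4.309427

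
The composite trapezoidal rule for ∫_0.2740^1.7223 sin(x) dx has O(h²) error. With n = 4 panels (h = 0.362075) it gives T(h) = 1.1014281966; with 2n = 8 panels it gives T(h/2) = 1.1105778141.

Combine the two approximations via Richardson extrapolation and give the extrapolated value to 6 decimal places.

Leading term ∝ h^2; use weight 4 = 2^2.
4·1.1105778141 − 1.1014281966 = 3.3408830598
3.3408830598 ÷ 3 = 1.1136276866

1.113628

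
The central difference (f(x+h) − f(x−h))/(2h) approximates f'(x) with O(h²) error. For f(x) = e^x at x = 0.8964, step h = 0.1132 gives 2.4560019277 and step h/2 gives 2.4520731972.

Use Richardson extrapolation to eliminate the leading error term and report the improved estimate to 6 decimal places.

2.450764

The method has order 2: 2^2 = 4.
4 × 2.4520731972 − 2.4560019277 = 7.3522908611
R = 7.3522908611/3 = 2.4507636204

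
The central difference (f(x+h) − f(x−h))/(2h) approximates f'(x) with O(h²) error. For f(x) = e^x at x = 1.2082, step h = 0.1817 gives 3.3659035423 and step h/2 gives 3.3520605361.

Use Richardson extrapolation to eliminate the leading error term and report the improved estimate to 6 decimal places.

The method has order 2: 2^2 = 4.
Numerator 4·A(h/2) − A(h) = 4·3.3520605361 − 3.3659035423 = 10.0423386021
10.0423386021 ÷ 3 = 3.3474462007

3.347446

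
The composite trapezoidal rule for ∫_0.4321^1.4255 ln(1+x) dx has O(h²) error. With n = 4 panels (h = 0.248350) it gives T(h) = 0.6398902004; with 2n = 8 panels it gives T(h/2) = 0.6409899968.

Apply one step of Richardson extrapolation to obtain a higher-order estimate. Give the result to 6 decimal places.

Error is O(h^2); halving h shrinks it by 2^2 = 4.
4 × 0.6409899968 = 2.5639599872; 2.5639599872 − 0.6398902004 = 1.9240697868
R = 1.9240697868/3 = 0.6413565956

0.641357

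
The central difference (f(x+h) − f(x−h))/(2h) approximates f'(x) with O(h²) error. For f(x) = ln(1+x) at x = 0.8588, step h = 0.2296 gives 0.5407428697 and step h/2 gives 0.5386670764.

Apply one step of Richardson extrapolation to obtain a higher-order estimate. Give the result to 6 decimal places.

r = 2: numerator weight 4, denominator 3.
Top: 4(0.5386670764) − (0.5407428697) = 1.6139254359
Denominator 4 − 1 = 3.
1.6139254359 ÷ 3 = 0.5379751453

0.537975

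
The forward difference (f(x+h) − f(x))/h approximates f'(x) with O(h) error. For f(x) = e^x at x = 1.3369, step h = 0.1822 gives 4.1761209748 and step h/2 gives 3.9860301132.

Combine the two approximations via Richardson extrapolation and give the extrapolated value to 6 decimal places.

3.795939

r = 1: numerator weight 2, denominator 1.
Numerator 2*A(h/2) − A(h) = 2*3.9860301132 − 4.1761209748 = 3.7959392516
R = 3.7959392516/1 = 3.7959392516
Shift from A(h/2): −0.1900908616.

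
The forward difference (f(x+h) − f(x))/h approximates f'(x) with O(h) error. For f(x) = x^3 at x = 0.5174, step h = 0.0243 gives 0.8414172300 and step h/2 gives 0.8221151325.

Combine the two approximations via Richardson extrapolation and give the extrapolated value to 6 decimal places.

Error is O(h^1); halving h shrinks it by 2^1 = 2.
2·0.8221151325 − 0.8414172300 = 0.8028130350
Denominator 2 − 1 = 1.
R = 0.8028130350/1 = 0.8028130350

0.802813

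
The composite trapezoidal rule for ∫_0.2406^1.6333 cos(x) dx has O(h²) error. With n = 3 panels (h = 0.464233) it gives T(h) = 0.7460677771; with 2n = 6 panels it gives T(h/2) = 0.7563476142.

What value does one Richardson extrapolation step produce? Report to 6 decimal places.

Leading term ∝ h^2; use weight 4 = 2^2.
Difference of the inputs: 0.7563476142 − 0.7460677771 = 0.0102798371
Divide by 2^2 − 1 = 3: 0.0102798371/3 = 0.0034266124
R = 0.7563476142 + 0.0034266124 = 0.7597742266

0.759774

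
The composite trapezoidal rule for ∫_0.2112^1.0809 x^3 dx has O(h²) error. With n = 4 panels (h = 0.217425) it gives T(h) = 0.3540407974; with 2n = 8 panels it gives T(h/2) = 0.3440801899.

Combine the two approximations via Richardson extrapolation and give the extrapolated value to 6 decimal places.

0.340760

Leading term ∝ h^2; use weight 4 = 2^2.
Numerator 4×A(h/2) − A(h) = 4×0.3440801899 − 0.3540407974 = 1.0222799622
(4×0.3440801899 − 0.3540407974)/(4 − 1) = 0.3407599874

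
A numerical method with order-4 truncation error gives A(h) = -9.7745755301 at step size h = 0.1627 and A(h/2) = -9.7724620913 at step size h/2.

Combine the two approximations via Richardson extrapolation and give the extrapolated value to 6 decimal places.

-9.772321

The method has order 4: 2^4 = 16.
A(h/2) − A(h) = -9.7724620913 − (-9.7745755301) = 0.0021134388
Correction (A(h/2) − A(h))/(16 − 1) = 0.0021134388/15 = 0.0001408959
R = -9.7724620913 + 0.0001408959 = -9.7723211954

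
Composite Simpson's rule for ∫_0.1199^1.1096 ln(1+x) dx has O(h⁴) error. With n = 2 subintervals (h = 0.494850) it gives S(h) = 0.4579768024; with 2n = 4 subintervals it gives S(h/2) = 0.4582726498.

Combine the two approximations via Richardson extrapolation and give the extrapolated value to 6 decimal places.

0.458292

With r = 4 the leading error scales as h^4, so the weight is 2^4 = 16.
16×0.4582726498 − 0.4579768024 = 6.8743855944
R = 6.8743855944/15 = 0.4582923730
Correction |R − A(h/2)| = 1.972e-05; gap |A(h/2) − A(h)| = 2.958e-04.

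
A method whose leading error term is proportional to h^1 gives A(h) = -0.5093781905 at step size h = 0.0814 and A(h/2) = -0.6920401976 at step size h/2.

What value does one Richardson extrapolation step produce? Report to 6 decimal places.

Order 1 gives 2^r = 2 and 2^r − 1 = 1.
2*(-0.6920401976) = -1.3840803952; subtract (-0.5093781905) → -0.8747022047
(2*(-0.6920401976) − (-0.5093781905))/(2 − 1) = -0.8747022047

-0.874702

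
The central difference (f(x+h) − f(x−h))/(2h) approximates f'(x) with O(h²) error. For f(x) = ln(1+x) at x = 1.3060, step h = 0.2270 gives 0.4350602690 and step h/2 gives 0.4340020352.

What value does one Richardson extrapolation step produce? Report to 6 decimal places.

0.433649

r = 2, so 2^r = 4.
4×0.4340020352 = 1.7360081408; subtract 0.4350602690 → 1.3009478718
Denominator 4 − 1 = 3.
1.3009478718 ÷ 3 = 0.4336492906
Correction |R − A(h/2)| = 3.527e-04; gap |A(h/2) − A(h)| = 1.058e-03.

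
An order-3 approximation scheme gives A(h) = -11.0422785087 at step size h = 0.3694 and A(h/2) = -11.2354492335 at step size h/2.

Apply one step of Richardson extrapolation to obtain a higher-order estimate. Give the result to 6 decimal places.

Leading term ∝ h^3; use weight 8 = 2^3.
Numerator 8 × A(h/2) − A(h) = 8 × (-11.2354492335) − (-11.0422785087) = -78.8413153593
Divide by 2^3 − 1 = 7.
(-78.8413153593) ÷ 7 = -11.2630450513
Shift from A(h/2): −0.0275958178.

-11.263045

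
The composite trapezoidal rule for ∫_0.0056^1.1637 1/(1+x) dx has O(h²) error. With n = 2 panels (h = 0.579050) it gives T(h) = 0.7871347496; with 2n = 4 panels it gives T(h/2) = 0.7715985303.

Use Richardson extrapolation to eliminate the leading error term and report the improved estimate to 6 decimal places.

0.766420

Method order is 2; weight 2^2 = 4.
Numerator 4·A(h/2) − A(h) = 4·0.7715985303 − 0.7871347496 = 2.2992593716
Divide by 2^2 − 1 = 3.
Extrapolated: 2.2992593716 / 3 = 0.7664197905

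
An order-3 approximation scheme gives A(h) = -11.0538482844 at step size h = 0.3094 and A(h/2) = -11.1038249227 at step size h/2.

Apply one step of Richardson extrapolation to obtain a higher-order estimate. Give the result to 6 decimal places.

-11.110964

Leading term ∝ h^3; use weight 8 = 2^3.
Weighted: (-88.8305993816) − (-11.0538482844) = -77.7767510972
Divide by 2^3 − 1 = 7.
So the Richardson estimate is -11.1109644425.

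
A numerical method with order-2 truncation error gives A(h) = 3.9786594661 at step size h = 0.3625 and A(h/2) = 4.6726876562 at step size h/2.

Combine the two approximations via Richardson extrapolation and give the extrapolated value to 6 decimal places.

Order 2 gives 2^r = 4 and 2^r − 1 = 3.
A(h/2) − A(h) = 4.6726876562 − 3.9786594661 = 0.6940281901
Correction (A(h/2) − A(h))/(4 − 1) = 0.6940281901/3 = 0.2313427300
R = A(h/2) + (A(h/2) − A(h))/3 = 4.6726876562 + 0.2313427300 = 4.9040303862
Shift from A(h/2): +0.2313427300.

4.904030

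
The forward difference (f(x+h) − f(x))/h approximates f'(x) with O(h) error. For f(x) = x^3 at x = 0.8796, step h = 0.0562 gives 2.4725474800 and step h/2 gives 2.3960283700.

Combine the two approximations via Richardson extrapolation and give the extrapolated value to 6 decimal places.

Method order is 1; weight 2^1 = 2.
Weighted: 4.7920567400 − 2.4725474800 = 2.3195092600
(2·2.3960283700 − 2.4725474800)/(2 − 1) = 2.3195092600

2.319509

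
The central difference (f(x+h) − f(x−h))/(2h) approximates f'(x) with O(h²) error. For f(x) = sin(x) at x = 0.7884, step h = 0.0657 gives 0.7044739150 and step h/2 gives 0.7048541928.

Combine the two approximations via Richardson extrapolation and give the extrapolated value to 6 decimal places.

0.704981

Error is O(h^2); halving h shrinks it by 2^2 = 4.
Weighted: 2.8194167712 − 0.7044739150 = 2.1149428562
R = 2.1149428562/3 = 0.7049809521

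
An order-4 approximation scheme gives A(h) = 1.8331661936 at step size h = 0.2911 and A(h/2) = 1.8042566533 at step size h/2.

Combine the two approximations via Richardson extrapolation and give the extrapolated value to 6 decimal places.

Error is O(h^4); halving h shrinks it by 2^4 = 16.
2^4×A(h/2) = 28.8681064528; minus A(h) gives 27.0349402592.
Denominator 16 − 1 = 15.
Result: 1.8023293506
Correction |R − A(h/2)| = 1.927e-03; gap |A(h/2) − A(h)| = 2.891e-02.

1.802329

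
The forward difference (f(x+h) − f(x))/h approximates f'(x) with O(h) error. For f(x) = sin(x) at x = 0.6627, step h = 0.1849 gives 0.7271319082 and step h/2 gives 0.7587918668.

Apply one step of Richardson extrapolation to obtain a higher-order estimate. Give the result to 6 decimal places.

Error is O(h^1); halving h shrinks it by 2^1 = 2.
Weighted: 1.5175837336 − 0.7271319082 = 0.7904518254
Extrapolated: 0.7904518254 / 1 = 0.7904518254
Shift from A(h/2): +0.0316599586.

0.790452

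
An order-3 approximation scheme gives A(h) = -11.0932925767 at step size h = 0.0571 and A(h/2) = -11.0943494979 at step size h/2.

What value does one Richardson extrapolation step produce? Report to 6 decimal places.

Order 3 gives 2^r = 8 and 2^r − 1 = 7.
8×(-11.0943494979) = -88.7547959832; subtract (-11.0932925767) → -77.6615034065
Divide by 2^3 − 1 = 7.
Result: -11.0945004866

-11.094500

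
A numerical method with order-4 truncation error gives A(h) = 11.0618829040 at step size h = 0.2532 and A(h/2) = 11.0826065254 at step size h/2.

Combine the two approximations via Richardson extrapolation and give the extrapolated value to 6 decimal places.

Error is O(h^4); halving h shrinks it by 2^4 = 16.
Weighted: 177.3217044064 − 11.0618829040 = 166.2598215024
166.2598215024 ÷ 15 = 11.0839881002
Shift from A(h/2): +0.0013815748.

11.083988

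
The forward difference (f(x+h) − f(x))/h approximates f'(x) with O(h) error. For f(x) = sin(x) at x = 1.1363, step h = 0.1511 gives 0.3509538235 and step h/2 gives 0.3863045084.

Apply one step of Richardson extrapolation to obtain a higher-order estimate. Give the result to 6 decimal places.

0.421655

r = 1: numerator weight 2, denominator 1.
Numerator 2·A(h/2) − A(h) = 2·0.3863045084 − 0.3509538235 = 0.4216551933
(2·0.3863045084 − 0.3509538235)/(2 − 1) = 0.4216551933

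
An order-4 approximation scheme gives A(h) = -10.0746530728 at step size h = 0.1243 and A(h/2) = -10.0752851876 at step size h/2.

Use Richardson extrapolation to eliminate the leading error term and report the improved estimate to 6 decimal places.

-10.075327

With r = 4 the leading error scales as h^4, so the weight is 2^4 = 16.
2^4*A(h/2) = -161.2045630016; minus A(h) gives -151.1299099288.
Denominator 16 − 1 = 15.
So the Richardson estimate is -10.0753273286.
Gap between inputs: 6.321e-04; correction applied: −0.0000421410.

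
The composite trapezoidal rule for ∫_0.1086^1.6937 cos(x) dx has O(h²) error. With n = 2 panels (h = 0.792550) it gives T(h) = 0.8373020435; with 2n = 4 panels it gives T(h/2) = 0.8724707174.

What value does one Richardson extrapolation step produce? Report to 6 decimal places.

0.884194

Leading term ∝ h^2; use weight 4 = 2^2.
4 × 0.8724707174 − 0.8373020435 = 2.6525808261
Denominator 4 − 1 = 3.
2.6525808261 ÷ 3 = 0.8841936087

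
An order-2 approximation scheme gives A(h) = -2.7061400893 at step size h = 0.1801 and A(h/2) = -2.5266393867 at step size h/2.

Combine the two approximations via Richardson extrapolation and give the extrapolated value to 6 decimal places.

Method order is 2; weight 2^2 = 4.
Numerator 4*A(h/2) − A(h) = 4*(-2.5266393867) − (-2.7061400893) = -7.4004174575
Denominator 4 − 1 = 3.
(4*(-2.5266393867) − (-2.7061400893))/(4 − 1) = -2.4668058192
Gap between inputs: 1.795e-01; correction applied: +0.0598335675.

-2.466806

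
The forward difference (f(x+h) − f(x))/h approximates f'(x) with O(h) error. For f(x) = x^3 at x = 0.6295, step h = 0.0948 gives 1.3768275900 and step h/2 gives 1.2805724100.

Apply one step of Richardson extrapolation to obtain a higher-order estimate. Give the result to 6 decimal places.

r = 1: numerator weight 2, denominator 1.
Numerator 2·A(h/2) − A(h) = 2·1.2805724100 − 1.3768275900 = 1.1843172300
(2·1.2805724100 − 1.3768275900)/(2 − 1) = 1.1843172300

1.184317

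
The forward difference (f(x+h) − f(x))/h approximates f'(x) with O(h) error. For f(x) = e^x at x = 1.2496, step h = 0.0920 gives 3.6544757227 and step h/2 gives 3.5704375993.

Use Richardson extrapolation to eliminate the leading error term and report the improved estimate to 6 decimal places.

With r = 1 the leading error scales as h^1, so the weight is 2^1 = 2.
2 × 3.5704375993 = 7.1408751986; 7.1408751986 − 3.6544757227 = 3.4863994759
Denominator 2 − 1 = 1.
Extrapolated: 3.4863994759 / 1 = 3.4863994759
Shift from A(h/2): −0.0840381234.

3.486399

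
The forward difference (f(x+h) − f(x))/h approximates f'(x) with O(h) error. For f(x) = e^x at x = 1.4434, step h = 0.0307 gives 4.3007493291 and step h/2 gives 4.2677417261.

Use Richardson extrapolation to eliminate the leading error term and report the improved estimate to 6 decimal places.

4.234734

Leading term ∝ h^1; use weight 2 = 2^1.
Top: 2(4.2677417261) − (4.3007493291) = 4.2347341231
Extrapolated: 4.2347341231 / 1 = 4.2347341231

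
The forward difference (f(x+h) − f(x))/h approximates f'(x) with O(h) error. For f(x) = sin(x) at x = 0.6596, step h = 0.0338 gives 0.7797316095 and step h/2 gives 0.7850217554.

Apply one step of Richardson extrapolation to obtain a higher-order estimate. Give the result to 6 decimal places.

r = 1, so 2^r = 2.
Numerator 2×A(h/2) − A(h) = 2×0.7850217554 − 0.7797316095 = 0.7903119013
R = 0.7903119013/1 = 0.7903119013

0.790312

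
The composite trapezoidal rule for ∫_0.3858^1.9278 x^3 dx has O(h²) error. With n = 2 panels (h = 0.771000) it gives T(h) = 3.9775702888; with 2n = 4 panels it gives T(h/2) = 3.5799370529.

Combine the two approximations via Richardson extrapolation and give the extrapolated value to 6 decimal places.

Method order is 2; weight 2^2 = 4.
2^2 × A(h/2) = 14.3197482116; minus A(h) gives 10.3421779228.
R = 10.3421779228/3 = 3.4473926409

3.447393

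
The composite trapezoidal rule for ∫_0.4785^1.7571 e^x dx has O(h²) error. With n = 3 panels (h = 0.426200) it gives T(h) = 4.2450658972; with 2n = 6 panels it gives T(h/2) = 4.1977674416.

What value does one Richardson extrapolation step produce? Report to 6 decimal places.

The method has order 2: 2^2 = 4.
Numerator 4 × A(h/2) − A(h) = 4 × 4.1977674416 − 4.2450658972 = 12.5460038692
Divide by 2^2 − 1 = 3.
R = 12.5460038692/3 = 4.1820012897
Gap between inputs: 4.730e-02; correction applied: −0.0157661519.

4.182001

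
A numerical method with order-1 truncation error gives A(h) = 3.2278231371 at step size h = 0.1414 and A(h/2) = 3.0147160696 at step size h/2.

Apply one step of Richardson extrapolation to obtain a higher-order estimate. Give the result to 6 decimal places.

2.801609

Leading term ∝ h^1; use weight 2 = 2^1.
Top: 2(3.0147160696) − (3.2278231371) = 2.8016090021
2.8016090021 ÷ 1 = 2.8016090021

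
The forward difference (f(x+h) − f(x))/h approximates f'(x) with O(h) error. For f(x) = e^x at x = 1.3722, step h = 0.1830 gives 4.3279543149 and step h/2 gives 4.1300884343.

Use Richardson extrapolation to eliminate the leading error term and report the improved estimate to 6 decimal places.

3.932223

The method has order 1: 2^1 = 2.
Difference of the inputs: 4.1300884343 − 4.3279543149 = -0.1978658806
Correction (A(h/2) − A(h))/(2 − 1) = (-0.1978658806)/1 = -0.1978658806
R = 4.1300884343 − 0.1978658806 = 3.9322225537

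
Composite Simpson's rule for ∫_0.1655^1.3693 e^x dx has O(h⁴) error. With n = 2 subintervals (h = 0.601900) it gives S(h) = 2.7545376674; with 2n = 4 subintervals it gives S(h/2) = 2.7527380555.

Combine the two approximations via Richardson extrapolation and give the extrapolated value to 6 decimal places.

The method has order 4: 2^4 = 16.
Weighted: 44.0438088880 − 2.7545376674 = 41.2892712206
Extrapolated: 41.2892712206 / 15 = 2.7526180814
Shift from A(h/2): −0.0001199741.

2.752618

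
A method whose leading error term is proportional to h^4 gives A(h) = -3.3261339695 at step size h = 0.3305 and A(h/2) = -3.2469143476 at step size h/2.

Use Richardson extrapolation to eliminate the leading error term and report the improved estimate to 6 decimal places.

Method order is 4; weight 2^4 = 16.
Difference of the inputs: -3.2469143476 − (-3.3261339695) = 0.0792196219
Correction (A(h/2) − A(h))/(16 − 1) = 0.0792196219/15 = 0.0052813081
R = A(h/2) + (A(h/2) − A(h))/15 = -3.2469143476 + 0.0052813081 = -3.2416330395
Gap between inputs: 7.922e-02; correction applied: +0.0052813081.

-3.241633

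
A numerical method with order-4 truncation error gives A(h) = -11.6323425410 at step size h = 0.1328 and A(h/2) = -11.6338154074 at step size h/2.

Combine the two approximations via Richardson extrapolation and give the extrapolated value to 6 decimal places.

-11.633914

r = 4, so 2^r = 16.
Numerator 16 × A(h/2) − A(h) = 16 × (-11.6338154074) − (-11.6323425410) = -174.5087039774
Denominator 16 − 1 = 15.
(16 × (-11.6338154074) − (-11.6323425410))/(16 − 1) = -11.6339135985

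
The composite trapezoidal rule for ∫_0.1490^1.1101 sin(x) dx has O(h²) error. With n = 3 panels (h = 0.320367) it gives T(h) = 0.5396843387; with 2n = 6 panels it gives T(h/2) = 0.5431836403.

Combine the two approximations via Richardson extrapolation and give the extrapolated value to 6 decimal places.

0.544350

r = 2: numerator weight 4, denominator 3.
2^2×A(h/2) = 2.1727345612; minus A(h) gives 1.6330502225.
(4×0.5431836403 − 0.5396843387)/(4 − 1) = 0.5443500742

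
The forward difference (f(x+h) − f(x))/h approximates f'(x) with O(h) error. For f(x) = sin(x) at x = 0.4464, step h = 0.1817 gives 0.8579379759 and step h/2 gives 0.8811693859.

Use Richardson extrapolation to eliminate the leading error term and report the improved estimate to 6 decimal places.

Order 1 gives 2^r = 2 and 2^r − 1 = 1.
2 × 0.8811693859 − 0.8579379759 = 0.9044007959
Denominator 2 − 1 = 1.
(2 × 0.8811693859 − 0.8579379759)/(2 − 1) = 0.9044007959
Shift from A(h/2): +0.0232314100.

0.904401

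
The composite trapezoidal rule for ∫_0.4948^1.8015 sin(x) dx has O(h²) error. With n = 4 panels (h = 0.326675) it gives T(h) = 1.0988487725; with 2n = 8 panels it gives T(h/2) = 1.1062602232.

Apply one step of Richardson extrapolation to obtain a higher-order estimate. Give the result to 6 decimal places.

1.108731

Leading term ∝ h^2; use weight 4 = 2^2.
Top: 4(1.1062602232) − (1.0988487725) = 3.3261921203
(4*1.1062602232 − 1.0988487725)/(4 − 1) = 1.1087307068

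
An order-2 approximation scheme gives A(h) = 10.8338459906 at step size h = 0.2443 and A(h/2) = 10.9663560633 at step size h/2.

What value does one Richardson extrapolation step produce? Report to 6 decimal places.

Error is O(h^2); halving h shrinks it by 2^2 = 4.
2^2 × A(h/2) = 43.8654242532; minus A(h) gives 33.0315782626.
Denominator 4 − 1 = 3.
Extrapolated: 33.0315782626 / 3 = 11.0105260875
Gap between inputs: 1.325e-01; correction applied: +0.0441700242.

11.010526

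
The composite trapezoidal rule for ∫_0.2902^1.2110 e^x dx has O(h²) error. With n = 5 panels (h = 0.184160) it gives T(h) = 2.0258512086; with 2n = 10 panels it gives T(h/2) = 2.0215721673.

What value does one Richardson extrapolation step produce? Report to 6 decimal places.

r = 2: numerator weight 4, denominator 3.
Numerator 4 × A(h/2) − A(h) = 4 × 2.0215721673 − 2.0258512086 = 6.0604374606
R = 6.0604374606/3 = 2.0201458202

2.020146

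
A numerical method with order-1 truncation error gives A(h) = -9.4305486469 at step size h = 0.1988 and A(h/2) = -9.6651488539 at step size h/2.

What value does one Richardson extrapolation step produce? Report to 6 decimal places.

-9.899749

Method order is 1; weight 2^1 = 2.
2×(-9.6651488539) = -19.3302977078; (-19.3302977078) − (-9.4305486469) = -9.8997490609
Denominator 2 − 1 = 1.
So the Richardson estimate is -9.8997490609.
Gap between inputs: 2.346e-01; correction applied: −0.2346002070.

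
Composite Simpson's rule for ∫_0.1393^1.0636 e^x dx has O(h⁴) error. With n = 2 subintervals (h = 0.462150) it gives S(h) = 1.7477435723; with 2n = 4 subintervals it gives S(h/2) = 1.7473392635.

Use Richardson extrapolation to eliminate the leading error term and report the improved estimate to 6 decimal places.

Leading term ∝ h^4; use weight 16 = 2^4.
2^4 × A(h/2) = 27.9574282160; minus A(h) gives 26.2096846437.
Divide by 2^4 − 1 = 15.
(16 × 1.7473392635 − 1.7477435723)/(16 − 1) = 1.7473123096
Shift from A(h/2): −0.0000269539.

1.747312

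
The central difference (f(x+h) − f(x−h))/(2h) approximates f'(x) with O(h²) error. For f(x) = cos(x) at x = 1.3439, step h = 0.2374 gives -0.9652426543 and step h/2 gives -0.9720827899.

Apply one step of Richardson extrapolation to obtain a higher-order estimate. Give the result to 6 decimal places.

-0.974363

r = 2: numerator weight 4, denominator 3.
Weighted: (-3.8883311596) − (-0.9652426543) = -2.9230885053
Divide by 2^2 − 1 = 3.
So the Richardson estimate is -0.9743628351.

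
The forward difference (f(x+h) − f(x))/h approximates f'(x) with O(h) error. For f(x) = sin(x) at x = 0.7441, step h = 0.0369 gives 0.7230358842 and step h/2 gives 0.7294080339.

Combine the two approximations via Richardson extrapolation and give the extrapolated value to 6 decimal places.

0.735780

Order 1 gives 2^r = 2 and 2^r − 1 = 1.
Numerator 2·A(h/2) − A(h) = 2·0.7294080339 − 0.7230358842 = 0.7357801836
(2·0.7294080339 − 0.7230358842)/(2 − 1) = 0.7357801836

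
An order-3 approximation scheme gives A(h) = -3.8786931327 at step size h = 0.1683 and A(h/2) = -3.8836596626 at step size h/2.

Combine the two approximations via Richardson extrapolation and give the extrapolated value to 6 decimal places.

Leading term ∝ h^3; use weight 8 = 2^3.
2^3 × A(h/2) = -31.0692773008; minus A(h) gives -27.1905841681.
Denominator 8 − 1 = 7.
Extrapolated: (-27.1905841681) / 7 = -3.8843691669
Gap between inputs: 4.967e-03; correction applied: −0.0007095043.

-3.884369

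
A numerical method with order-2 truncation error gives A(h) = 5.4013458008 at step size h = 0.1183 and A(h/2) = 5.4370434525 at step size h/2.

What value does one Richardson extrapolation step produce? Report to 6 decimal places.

5.448943

Error is O(h^2); halving h shrinks it by 2^2 = 4.
Numerator 4×A(h/2) − A(h) = 4×5.4370434525 − 5.4013458008 = 16.3468280092
Denominator 4 − 1 = 3.
16.3468280092 ÷ 3 = 5.4489426697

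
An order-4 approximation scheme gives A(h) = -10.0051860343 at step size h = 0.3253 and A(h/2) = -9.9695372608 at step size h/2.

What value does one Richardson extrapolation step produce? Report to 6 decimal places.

-9.967161

r = 4, so 2^r = 16.
2^4×A(h/2) = -159.5125961728; minus A(h) gives -149.5074101385.
(-149.5074101385) ÷ 15 = -9.9671606759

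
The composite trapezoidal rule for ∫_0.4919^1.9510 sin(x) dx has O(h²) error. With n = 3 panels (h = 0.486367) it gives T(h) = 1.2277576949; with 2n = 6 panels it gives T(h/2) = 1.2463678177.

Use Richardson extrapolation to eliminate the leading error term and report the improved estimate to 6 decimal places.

1.252571

With r = 2 the leading error scales as h^2, so the weight is 2^2 = 4.
Top: 4(1.2463678177) − (1.2277576949) = 3.7577135759
Denominator 4 − 1 = 3.
So the Richardson estimate is 1.2525711920.
Correction |R − A(h/2)| = 6.203e-03; gap |A(h/2) − A(h)| = 1.861e-02.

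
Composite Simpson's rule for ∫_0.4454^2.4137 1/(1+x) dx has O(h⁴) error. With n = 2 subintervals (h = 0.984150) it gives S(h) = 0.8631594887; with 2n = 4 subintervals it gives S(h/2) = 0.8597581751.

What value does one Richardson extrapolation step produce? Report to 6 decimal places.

r = 4: numerator weight 16, denominator 15.
Top: 16(0.8597581751) − (0.8631594887) = 12.8929713129
Denominator 16 − 1 = 15.
R = 12.8929713129/15 = 0.8595314209

0.859531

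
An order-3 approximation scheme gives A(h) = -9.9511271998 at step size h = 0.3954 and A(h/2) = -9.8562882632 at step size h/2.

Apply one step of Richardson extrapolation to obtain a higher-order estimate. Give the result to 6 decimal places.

-9.842740

Method order is 3; weight 2^3 = 8.
8 × (-9.8562882632) − (-9.9511271998) = -68.8991789058
Denominator 8 − 1 = 7.
Extrapolated: (-68.8991789058) / 7 = -9.8427398437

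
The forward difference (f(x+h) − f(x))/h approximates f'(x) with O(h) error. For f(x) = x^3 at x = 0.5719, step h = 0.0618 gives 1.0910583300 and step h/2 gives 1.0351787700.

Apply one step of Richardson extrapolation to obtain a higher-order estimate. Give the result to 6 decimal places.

Order 1 gives 2^r = 2 and 2^r − 1 = 1.
Weighted: 2.0703575400 − 1.0910583300 = 0.9792992100
0.9792992100 ÷ 1 = 0.9792992100
Shift from A(h/2): −0.0558795600.

0.979299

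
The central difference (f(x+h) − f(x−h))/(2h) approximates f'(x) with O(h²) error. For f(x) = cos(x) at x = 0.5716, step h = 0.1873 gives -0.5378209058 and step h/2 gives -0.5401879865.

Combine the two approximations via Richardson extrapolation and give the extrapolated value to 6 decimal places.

Order 2 gives 2^r = 4 and 2^r − 1 = 3.
Numerator 4 × A(h/2) − A(h) = 4 × (-0.5401879865) − (-0.5378209058) = -1.6229310402
Divide by 2^2 − 1 = 3.
Result: -0.5409770134

-0.540977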